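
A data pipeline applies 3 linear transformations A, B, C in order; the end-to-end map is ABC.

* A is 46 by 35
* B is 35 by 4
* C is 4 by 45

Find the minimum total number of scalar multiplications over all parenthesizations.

14720

Order (A(BC)): (BC): 35×4 by 4×45 → 35×45, cost 35·4·45 = 6300; (A(BC)): 46×35 by 35×45 → 46×45, cost 46·35·45 = 72450; cumulative 78750. Total 78750.
Order ((AB)C): (AB): 46×35 by 35×4 → 46×4, cost 46·35·4 = 6440; ((AB)C): 46×4 by 4×45 → 46×45, cost 46·4·45 = 8280; cumulative 14720. Total 14720.
Minimum: 14720.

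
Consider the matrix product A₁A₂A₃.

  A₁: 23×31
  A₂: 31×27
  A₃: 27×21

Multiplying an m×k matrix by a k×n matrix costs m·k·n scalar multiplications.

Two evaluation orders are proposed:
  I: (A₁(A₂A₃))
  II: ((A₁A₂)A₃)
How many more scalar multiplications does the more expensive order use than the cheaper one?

258

Order I = (A₁(A₂A₃)): (A₂A₃): 31×27 by 27×21 → 31×21, cost 31·27·21 = 17577; (A₁(A₂A₃)): 23×31 by 31×21 → 23×21, cost 23·31·21 = 14973; cumulative 32550. Total 32550.
Order II = ((A₁A₂)A₃): (A₁A₂): 23×31 by 31×27 → 23×27, cost 23·31·27 = 19251; ((A₁A₂)A₃): 23×27 by 27×21 → 23×21, cost 23·27·21 = 13041; cumulative 32292. Total 32292.
Difference: |32550 − 32292| = 258.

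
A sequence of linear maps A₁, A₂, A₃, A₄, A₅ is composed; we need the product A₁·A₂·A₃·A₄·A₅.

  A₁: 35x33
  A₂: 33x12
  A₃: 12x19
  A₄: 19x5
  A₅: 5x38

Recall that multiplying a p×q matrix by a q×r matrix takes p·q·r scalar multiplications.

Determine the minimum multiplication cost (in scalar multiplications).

15545

Adjacent pairs: A₁A₂ = 35·33·12 = 13860; A₂A₃ = 33·12·19 = 7524; A₃A₄ = 12·19·5 = 1140; A₄A₅ = 19·5·38 = 3610.
Length 3: A₁..A₃: k=1: 0+7524+35·33·19=29469; k=2: 13860+0+35·12·19=21840 → min 21840 | A₂..A₄: k=2: 0+1140+33·12·5=3120; k=3: 7524+0+33·19·5=10659 → min 3120 | A₃..A₅: k=3: 0+3610+12·19·38=12274; k=4: 1140+0+12·5·38=3420 → min 3420.
Length 4: A₁..A₄: k=1: 0+3120+35·33·5=8895; k=2: 13860+1140+35·12·5=17100; k=3: 21840+0+35·19·5=25165 → min 8895 | A₂..A₅: k=2: 0+3420+33·12·38=18468; k=3: 7524+3610+33·19·38=34960; k=4: 3120+0+33·5·38=9390 → min 9390.
Length 5: A₁..A₅: k=1: 0+9390+35·33·38=53280; k=2: 13860+3420+35·12·38=33240; k=3: 21840+3610+35·19·38=50720; k=4: 8895+0+35·5·38=15545 → min 15545.
Optimal order: ((A₁·(A₂·(A₃·A₄)))·A₅) with cost 15545.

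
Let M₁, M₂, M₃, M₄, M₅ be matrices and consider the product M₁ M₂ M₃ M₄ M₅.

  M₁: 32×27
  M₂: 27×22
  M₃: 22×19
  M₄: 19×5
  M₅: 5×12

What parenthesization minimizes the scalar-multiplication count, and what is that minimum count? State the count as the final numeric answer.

11300

Adjacent pairs: M₁M₂ = 32·27·22 = 19008; M₂M₃ = 27·22·19 = 11286; M₃M₄ = 22·19·5 = 2090; M₄M₅ = 19·5·12 = 1140.
Length 3: M₁..M₃: k=1: 0+11286+32·27·19=27702; k=2: 19008+0+32·22·19=32384 → min 27702 | M₂..M₄: k=2: 0+2090+27·22·5=5060; k=3: 11286+0+27·19·5=13851 → min 5060 | M₃..M₅: k=3: 0+1140+22·19·12=6156; k=4: 2090+0+22·5·12=3410 → min 3410.
Length 4: M₁..M₄: k=1: 0+5060+32·27·5=9380; k=2: 19008+2090+32·22·5=24618; k=3: 27702+0+32·19·5=30742 → min 9380 | M₂..M₅: k=2: 0+3410+27·22·12=10538; k=3: 11286+1140+27·19·12=18582; k=4: 5060+0+27·5·12=6680 → min 6680.
Length 5: M₁..M₅: k=1: 0+6680+32·27·12=17048; k=2: 19008+3410+32·22·12=30866; k=3: 27702+1140+32·19·12=36138; k=4: 9380+0+32·5·12=11300 → min 11300.
Optimal parenthesization: ((M₁ (M₂ (M₃ M₄))) M₅) with cost 11300.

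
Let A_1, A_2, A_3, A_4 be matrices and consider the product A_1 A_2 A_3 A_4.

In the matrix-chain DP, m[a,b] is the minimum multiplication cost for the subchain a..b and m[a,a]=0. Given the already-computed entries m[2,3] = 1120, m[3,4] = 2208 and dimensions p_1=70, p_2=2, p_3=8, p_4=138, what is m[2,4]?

21528

m[2,4] = min over k∈[2,3] of m[2,k]+m[k+1,4]+p_{1}·p_k·p_{4}.
k=2: 0 + 2208 + 70·2·138 = 21528; k=3: 1120 + 0 + 70·8·138 = 78400.
Minimum: 21528 at k=2.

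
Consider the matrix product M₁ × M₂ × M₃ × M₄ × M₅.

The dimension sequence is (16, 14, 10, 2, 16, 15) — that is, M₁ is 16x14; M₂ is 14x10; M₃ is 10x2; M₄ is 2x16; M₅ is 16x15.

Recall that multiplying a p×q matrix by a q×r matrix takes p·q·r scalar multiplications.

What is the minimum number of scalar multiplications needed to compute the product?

1688

Adjacent pairs: M₁M₂ = 16·14·10 = 2240; M₂M₃ = 14·10·2 = 280; M₃M₄ = 10·2·16 = 320; M₄M₅ = 2·16·15 = 480.
Length 3: M₁..M₃: k=1: 0+280+16·14·2=728; k=2: 2240+0+16·10·2=2560 → min 728 | M₂..M₄: k=2: 0+320+14·10·16=2560; k=3: 280+0+14·2·16=728 → min 728 | M₃..M₅: k=3: 0+480+10·2·15=780; k=4: 320+0+10·16·15=2720 → min 780.
Length 4: M₁..M₄: k=1: 0+728+16·14·16=4312; k=2: 2240+320+16·10·16=5120; k=3: 728+0+16·2·16=1240 → min 1240 | M₂..M₅: k=2: 0+780+14·10·15=2880; k=3: 280+480+14·2·15=1180; k=4: 728+0+14·16·15=4088 → min 1180.
Length 5: M₁..M₅: k=1: 0+1180+16·14·15=4540; k=2: 2240+780+16·10·15=5420; k=3: 728+480+16·2·15=1688; k=4: 1240+0+16·16·15=5080 → min 1688.
Optimal order: ((M₁ × (M₂ × M₃)) × (M₄ × M₅)) with cost 1688.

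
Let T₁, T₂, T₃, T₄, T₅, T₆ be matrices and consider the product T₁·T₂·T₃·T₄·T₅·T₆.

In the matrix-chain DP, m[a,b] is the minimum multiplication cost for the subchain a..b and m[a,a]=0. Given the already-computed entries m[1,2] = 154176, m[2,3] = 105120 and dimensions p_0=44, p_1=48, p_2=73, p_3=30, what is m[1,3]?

m[1,3] = min over k∈[1,2] of m[1,k]+m[k+1,3]+p_{0}·p_k·p_{3}.
k=1: 0 + 105120 + 44·48·30 = 168480; k=2: 154176 + 0 + 44·73·30 = 250536.
Minimum: 168480 at k=1.

168480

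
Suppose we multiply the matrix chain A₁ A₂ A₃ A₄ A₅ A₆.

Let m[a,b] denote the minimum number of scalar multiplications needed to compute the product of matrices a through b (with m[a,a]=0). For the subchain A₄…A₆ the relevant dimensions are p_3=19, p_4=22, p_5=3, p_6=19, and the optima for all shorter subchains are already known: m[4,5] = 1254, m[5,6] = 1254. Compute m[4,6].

m[4,6] = min over k∈[4,5] of m[4,k]+m[k+1,6]+p_{3}·p_k·p_{6}.
k=4: 0 + 1254 + 19·22·19 = 9196; k=5: 1254 + 0 + 19·3·19 = 2337.
Minimum: 2337 at k=5.

2337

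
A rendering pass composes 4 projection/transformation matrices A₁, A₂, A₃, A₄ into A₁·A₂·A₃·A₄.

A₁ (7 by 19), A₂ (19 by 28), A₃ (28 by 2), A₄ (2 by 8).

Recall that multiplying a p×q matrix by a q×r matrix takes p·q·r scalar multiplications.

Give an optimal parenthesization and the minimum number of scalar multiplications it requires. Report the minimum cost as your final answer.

1442

Adjacent pairs: A₁A₂ = 7·19·28 = 3724; A₂A₃ = 19·28·2 = 1064; A₃A₄ = 28·2·8 = 448.
Length 3: A₁..A₃: k=1: 0+1064+7·19·2=1330; k=2: 3724+0+7·28·2=4116 → min 1330 | A₂..A₄: k=2: 0+448+19·28·8=4704; k=3: 1064+0+19·2·8=1368 → min 1368.
Length 4: A₁..A₄: k=1: 0+1368+7·19·8=2432; k=2: 3724+448+7·28·8=5740; k=3: 1330+0+7·2·8=1442 → min 1442.
Optimal parenthesization: ((A₁·(A₂·A₃))·A₄) with cost 1442.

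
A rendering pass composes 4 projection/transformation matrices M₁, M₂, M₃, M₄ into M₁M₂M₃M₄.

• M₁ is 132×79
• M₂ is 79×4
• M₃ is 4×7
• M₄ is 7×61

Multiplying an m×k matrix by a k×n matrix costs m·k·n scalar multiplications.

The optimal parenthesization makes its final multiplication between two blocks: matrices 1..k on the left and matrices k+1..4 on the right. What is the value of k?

2

Adjacent pairs: M₁M₂ = 132·79·4 = 41712; M₂M₃ = 79·4·7 = 2212; M₃M₄ = 4·7·61 = 1708.
Length 3: M₁..M₃: k=1: 0+2212+132·79·7=75208; k=2: 41712+0+132·4·7=45408 → min 45408 | M₂..M₄: k=2: 0+1708+79·4·61=20984; k=3: 2212+0+79·7·61=35945 → min 20984.
Top-level splits: k=1: (M₁..M₁)·(M₂..M₄) → 0+20984+132·79·61 = 657092; k=2: (M₁..M₂)·(M₃..M₄) → 41712+1708+132·4·61 = 75628; k=3: (M₁..M₃)·(M₄..M₄) → 45408+0+132·7·61 = 101772.
Best split is after M₂, i.e. k = 2.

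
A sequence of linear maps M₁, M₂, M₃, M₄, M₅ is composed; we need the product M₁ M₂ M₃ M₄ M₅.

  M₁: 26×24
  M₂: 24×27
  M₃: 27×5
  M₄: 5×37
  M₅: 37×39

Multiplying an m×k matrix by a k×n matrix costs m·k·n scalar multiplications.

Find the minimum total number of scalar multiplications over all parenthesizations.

18645

Adjacent pairs: M₁M₂ = 26·24·27 = 16848; M₂M₃ = 24·27·5 = 3240; M₃M₄ = 27·5·37 = 4995; M₄M₅ = 5·37·39 = 7215.
Length 3: M₁..M₃: k=1: 0+3240+26·24·5=6360; k=2: 16848+0+26·27·5=20358 → min 6360 | M₂..M₄: k=2: 0+4995+24·27·37=28971; k=3: 3240+0+24·5·37=7680 → min 7680 | M₃..M₅: k=3: 0+7215+27·5·39=12480; k=4: 4995+0+27·37·39=43956 → min 12480.
Length 4: M₁..M₄: k=1: 0+7680+26·24·37=30768; k=2: 16848+4995+26·27·37=47817; k=3: 6360+0+26·5·37=11170 → min 11170 | M₂..M₅: k=2: 0+12480+24·27·39=37752; k=3: 3240+7215+24·5·39=15135; k=4: 7680+0+24·37·39=42312 → min 15135.
Length 5: M₁..M₅: k=1: 0+15135+26·24·39=39471; k=2: 16848+12480+26·27·39=56706; k=3: 6360+7215+26·5·39=18645; k=4: 11170+0+26·37·39=48688 → min 18645.
Optimal order: ((M₁ (M₂ M₃)) (M₄ M₅)) with cost 18645.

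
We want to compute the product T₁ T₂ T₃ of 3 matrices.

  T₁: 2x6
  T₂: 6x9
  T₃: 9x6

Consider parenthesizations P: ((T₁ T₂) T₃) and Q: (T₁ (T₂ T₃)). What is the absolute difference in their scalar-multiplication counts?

Order P = ((T₁ T₂) T₃): (T₁ T₂): 2×6 by 6×9 → 2×9, cost 2·6·9 = 108; ((T₁ T₂) T₃): 2×9 by 9×6 → 2×6, cost 2·9·6 = 108; cumulative 216. Total 216.
Order Q = (T₁ (T₂ T₃)): (T₂ T₃): 6×9 by 9×6 → 6×6, cost 6·9·6 = 324; (T₁ (T₂ T₃)): 2×6 by 6×6 → 2×6, cost 2·6·6 = 72; cumulative 396. Total 396.
Difference: |216 − 396| = 180.

180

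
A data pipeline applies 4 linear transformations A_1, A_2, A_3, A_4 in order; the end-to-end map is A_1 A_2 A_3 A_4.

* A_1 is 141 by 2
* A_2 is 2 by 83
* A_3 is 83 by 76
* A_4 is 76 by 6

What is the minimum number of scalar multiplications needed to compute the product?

15220

Adjacent pairs: A_1A_2 = 141·2·83 = 23406; A_2A_3 = 2·83·76 = 12616; A_3A_4 = 83·76·6 = 37848.
Length 3: A_1..A_3: k=1: 0+12616+141·2·76=34048; k=2: 23406+0+141·83·76=912834 → min 34048 | A_2..A_4: k=2: 0+37848+2·83·6=38844; k=3: 12616+0+2·76·6=13528 → min 13528.
Length 4: A_1..A_4: k=1: 0+13528+141·2·6=15220; k=2: 23406+37848+141·83·6=131472; k=3: 34048+0+141·76·6=98344 → min 15220.
Optimal order: (A_1 ((A_2 A_3) A_4)) with cost 15220.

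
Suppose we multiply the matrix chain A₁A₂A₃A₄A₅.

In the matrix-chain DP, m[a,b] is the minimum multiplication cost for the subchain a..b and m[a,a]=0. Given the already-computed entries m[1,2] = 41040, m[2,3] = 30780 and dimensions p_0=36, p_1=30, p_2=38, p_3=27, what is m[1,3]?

m[1,3] = min over k∈[1,2] of m[1,k]+m[k+1,3]+p_{0}·p_k·p_{3}.
k=1: 0 + 30780 + 36·30·27 = 59940; k=2: 41040 + 0 + 36·38·27 = 77976.
Minimum: 59940 at k=1.

59940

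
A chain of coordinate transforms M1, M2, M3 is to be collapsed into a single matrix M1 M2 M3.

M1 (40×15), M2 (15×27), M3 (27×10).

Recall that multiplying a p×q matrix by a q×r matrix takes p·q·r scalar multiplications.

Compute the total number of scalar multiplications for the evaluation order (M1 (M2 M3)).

10050

(M2 M3): 15×27 by 27×10 → 15×10, cost 15·27·10 = 4050
(M1 (M2 M3)): 40×15 by 15×10 → 40×10, cost 40·15·10 = 6000; cumulative 10050
Total: 10050 scalar multiplications.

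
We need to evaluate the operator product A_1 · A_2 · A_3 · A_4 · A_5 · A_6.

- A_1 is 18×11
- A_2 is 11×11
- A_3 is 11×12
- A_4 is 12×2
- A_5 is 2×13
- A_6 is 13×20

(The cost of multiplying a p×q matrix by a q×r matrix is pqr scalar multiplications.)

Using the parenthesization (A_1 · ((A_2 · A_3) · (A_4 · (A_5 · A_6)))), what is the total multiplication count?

9052

(A_2 · A_3): 11×11 by 11×12 → 11×12, cost 11·11·12 = 1452
(A_5 · A_6): 2×13 by 13×20 → 2×20, cost 2·13·20 = 520
(A_4 · (A_5 · A_6)): 12×2 by 2×20 → 12×20, cost 12·2·20 = 480; cumulative 1000
((A_2 · A_3) · (A_4 · (A_5 · A_6))): 11×12 by 12×20 → 11×20, cost 11·12·20 = 2640; cumulative 5092
(A_1 · ((A_2 · A_3) · (A_4 · (A_5 · A_6)))): 18×11 by 11×20 → 18×20, cost 18·11·20 = 3960; cumulative 9052
Total: 9052 scalar multiplications.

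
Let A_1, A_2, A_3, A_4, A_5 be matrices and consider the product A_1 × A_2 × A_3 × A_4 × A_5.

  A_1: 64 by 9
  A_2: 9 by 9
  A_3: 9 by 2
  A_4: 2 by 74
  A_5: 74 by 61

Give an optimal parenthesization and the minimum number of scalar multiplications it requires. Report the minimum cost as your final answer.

18150

Adjacent pairs: A_1A_2 = 64·9·9 = 5184; A_2A_3 = 9·9·2 = 162; A_3A_4 = 9·2·74 = 1332; A_4A_5 = 2·74·61 = 9028.
Length 3: A_1..A_3: k=1: 0+162+64·9·2=1314; k=2: 5184+0+64·9·2=6336 → min 1314 | A_2..A_4: k=2: 0+1332+9·9·74=7326; k=3: 162+0+9·2·74=1494 → min 1494 | A_3..A_5: k=3: 0+9028+9·2·61=10126; k=4: 1332+0+9·74·61=41958 → min 10126.
Length 4: A_1..A_4: k=1: 0+1494+64·9·74=44118; k=2: 5184+1332+64·9·74=49140; k=3: 1314+0+64·2·74=10786 → min 10786 | A_2..A_5: k=2: 0+10126+9·9·61=15067; k=3: 162+9028+9·2·61=10288; k=4: 1494+0+9·74·61=42120 → min 10288.
Length 5: A_1..A_5: k=1: 0+10288+64·9·61=45424; k=2: 5184+10126+64·9·61=50446; k=3: 1314+9028+64·2·61=18150; k=4: 10786+0+64·74·61=299682 → min 18150.
Optimal parenthesization: ((A_1 × (A_2 × A_3)) × (A_4 × A_5)) with cost 18150.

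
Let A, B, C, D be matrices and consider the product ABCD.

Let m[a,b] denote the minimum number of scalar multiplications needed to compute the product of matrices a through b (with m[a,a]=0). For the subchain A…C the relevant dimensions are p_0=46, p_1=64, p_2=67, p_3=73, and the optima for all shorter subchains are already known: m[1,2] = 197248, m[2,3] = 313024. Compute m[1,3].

m[1,3] = min over k∈[1,2] of m[1,k]+m[k+1,3]+p_{0}·p_k·p_{3}.
k=1: 0 + 313024 + 46·64·73 = 527936; k=2: 197248 + 0 + 46·67·73 = 422234.
Minimum: 422234 at k=2.

422234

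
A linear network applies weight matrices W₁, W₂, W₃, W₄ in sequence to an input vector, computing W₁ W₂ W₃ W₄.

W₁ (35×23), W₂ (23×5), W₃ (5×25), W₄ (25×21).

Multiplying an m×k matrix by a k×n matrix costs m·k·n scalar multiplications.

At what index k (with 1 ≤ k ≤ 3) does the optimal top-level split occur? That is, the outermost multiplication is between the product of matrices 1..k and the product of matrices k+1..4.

Adjacent pairs: W₁W₂ = 35·23·5 = 4025; W₂W₃ = 23·5·25 = 2875; W₃W₄ = 5·25·21 = 2625.
Length 3: W₁..W₃: k=1: 0+2875+35·23·25=23000; k=2: 4025+0+35·5·25=8400 → min 8400 | W₂..W₄: k=2: 0+2625+23·5·21=5040; k=3: 2875+0+23·25·21=14950 → min 5040.
Top-level splits: k=1: (W₁..W₁)·(W₂..W₄) → 0+5040+35·23·21 = 21945; k=2: (W₁..W₂)·(W₃..W₄) → 4025+2625+35·5·21 = 10325; k=3: (W₁..W₃)·(W₄..W₄) → 8400+0+35·25·21 = 26775.
Best split is after W₂, i.e. k = 2.

2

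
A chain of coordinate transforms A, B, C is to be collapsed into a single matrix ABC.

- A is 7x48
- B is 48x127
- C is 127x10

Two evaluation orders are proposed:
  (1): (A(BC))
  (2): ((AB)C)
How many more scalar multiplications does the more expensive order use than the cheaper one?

12758

Order (1) = (A(BC)): (BC): 48×127 by 127×10 → 48×10, cost 48·127·10 = 60960; (A(BC)): 7×48 by 48×10 → 7×10, cost 7·48·10 = 3360; cumulative 64320. Total 64320.
Order (2) = ((AB)C): (AB): 7×48 by 48×127 → 7×127, cost 7·48·127 = 42672; ((AB)C): 7×127 by 127×10 → 7×10, cost 7·127·10 = 8890; cumulative 51562. Total 51562.
Difference: |64320 − 51562| = 12758.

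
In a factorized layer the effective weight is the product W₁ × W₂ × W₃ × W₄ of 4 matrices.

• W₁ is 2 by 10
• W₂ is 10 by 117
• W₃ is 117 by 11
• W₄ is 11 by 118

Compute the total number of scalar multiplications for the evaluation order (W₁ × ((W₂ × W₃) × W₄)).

28210

(W₂ × W₃): 10×117 by 117×11 → 10×11, cost 10·117·11 = 12870
((W₂ × W₃) × W₄): 10×11 by 11×118 → 10×118, cost 10·11·118 = 12980; cumulative 25850
(W₁ × ((W₂ × W₃) × W₄)): 2×10 by 10×118 → 2×118, cost 2·10·118 = 2360; cumulative 28210
Total: 28210 scalar multiplications.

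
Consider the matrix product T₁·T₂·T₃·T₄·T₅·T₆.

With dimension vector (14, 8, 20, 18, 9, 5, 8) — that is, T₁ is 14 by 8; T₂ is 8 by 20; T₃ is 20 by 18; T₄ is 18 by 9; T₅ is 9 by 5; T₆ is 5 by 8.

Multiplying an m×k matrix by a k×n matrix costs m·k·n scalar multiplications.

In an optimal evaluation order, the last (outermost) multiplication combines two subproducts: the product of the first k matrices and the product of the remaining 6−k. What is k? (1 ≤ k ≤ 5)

5

Adjacent pairs: T₁T₂ = 14·8·20 = 2240; T₂T₃ = 8·20·18 = 2880; T₃T₄ = 20·18·9 = 3240; T₄T₅ = 18·9·5 = 810; T₅T₆ = 9·5·8 = 360.
Length 3: T₁..T₃: k=1: 0+2880+14·8·18=4896; k=2: 2240+0+14·20·18=7280 → min 4896 | T₂..T₄: k=2: 0+3240+8·20·9=4680; k=3: 2880+0+8·18·9=4176 → min 4176 | T₃..T₅: k=3: 0+810+20·18·5=2610; k=4: 3240+0+20·9·5=4140 → min 2610 | T₄..T₆: k=4: 0+360+18·9·8=1656; k=5: 810+0+18·5·8=1530 → min 1530.
Length 4: T₁..T₄: k=1: 0+4176+14·8·9=5184; k=2: 2240+3240+14·20·9=8000; k=3: 4896+0+14·18·9=7164 → min 5184 | T₂..T₅: k=2: 0+2610+8·20·5=3410; k=3: 2880+810+8·18·5=4410; k=4: 4176+0+8·9·5=4536 → min 3410 | T₃..T₆: k=3: 0+1530+20·18·8=4410; k=4: 3240+360+20·9·8=5040; k=5: 2610+0+20·5·8=3410 → min 3410.
Length 5: T₁..T₅: k=1: 0+3410+14·8·5=3970; k=2: 2240+2610+14·20·5=6250; k=3: 4896+810+14·18·5=6966; k=4: 5184+0+14·9·5=5814 → min 3970 | T₂..T₆: k=2: 0+3410+8·20·8=4690; k=3: 2880+1530+8·18·8=5562; k=4: 4176+360+8·9·8=5112; k=5: 3410+0+8·5·8=3730 → min 3730.
Top-level splits: k=1: (T₁..T₁)·(T₂..T₆) → 0+3730+14·8·8 = 4626; k=2: (T₁..T₂)·(T₃..T₆) → 2240+3410+14·20·8 = 7890; k=3: (T₁..T₃)·(T₄..T₆) → 4896+1530+14·18·8 = 8442; k=4: (T₁..T₄)·(T₅..T₆) → 5184+360+14·9·8 = 6552; k=5: (T₁..T₅)·(T₆..T₆) → 3970+0+14·5·8 = 4530.
Best split is after T₅, i.e. k = 5.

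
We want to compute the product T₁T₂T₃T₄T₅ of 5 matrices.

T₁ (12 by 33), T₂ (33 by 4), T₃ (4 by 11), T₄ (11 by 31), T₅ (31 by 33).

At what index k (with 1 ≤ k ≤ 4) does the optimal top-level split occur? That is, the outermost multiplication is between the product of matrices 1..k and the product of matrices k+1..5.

2

Adjacent pairs: T₁T₂ = 12·33·4 = 1584; T₂T₃ = 33·4·11 = 1452; T₃T₄ = 4·11·31 = 1364; T₄T₅ = 11·31·33 = 11253.
Length 3: T₁..T₃: k=1: 0+1452+12·33·11=5808; k=2: 1584+0+12·4·11=2112 → min 2112 | T₂..T₄: k=2: 0+1364+33·4·31=5456; k=3: 1452+0+33·11·31=12705 → min 5456 | T₃..T₅: k=3: 0+11253+4·11·33=12705; k=4: 1364+0+4·31·33=5456 → min 5456.
Length 4: T₁..T₄: k=1: 0+5456+12·33·31=17732; k=2: 1584+1364+12·4·31=4436; k=3: 2112+0+12·11·31=6204 → min 4436 | T₂..T₅: k=2: 0+5456+33·4·33=9812; k=3: 1452+11253+33·11·33=24684; k=4: 5456+0+33·31·33=39215 → min 9812.
Top-level splits: k=1: (T₁..T₁)·(T₂..T₅) → 0+9812+12·33·33 = 22880; k=2: (T₁..T₂)·(T₃..T₅) → 1584+5456+12·4·33 = 8624; k=3: (T₁..T₃)·(T₄..T₅) → 2112+11253+12·11·33 = 17721; k=4: (T₁..T₄)·(T₅..T₅) → 4436+0+12·31·33 = 16712.
Best split is after T₂, i.e. k = 2.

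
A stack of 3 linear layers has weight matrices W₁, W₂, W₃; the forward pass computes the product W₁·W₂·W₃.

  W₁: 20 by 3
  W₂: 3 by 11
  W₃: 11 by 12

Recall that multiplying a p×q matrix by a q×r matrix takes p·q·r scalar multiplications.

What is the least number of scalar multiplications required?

Order (W₁·(W₂·W₃)): (W₂·W₃): 3×11 by 11×12 → 3×12, cost 3·11·12 = 396; (W₁·(W₂·W₃)): 20×3 by 3×12 → 20×12, cost 20·3·12 = 720; cumulative 1116. Total 1116.
Order ((W₁·W₂)·W₃): (W₁·W₂): 20×3 by 3×11 → 20×11, cost 20·3·11 = 660; ((W₁·W₂)·W₃): 20×11 by 11×12 → 20×12, cost 20·11·12 = 2640; cumulative 3300. Total 3300.
Minimum: 1116.

1116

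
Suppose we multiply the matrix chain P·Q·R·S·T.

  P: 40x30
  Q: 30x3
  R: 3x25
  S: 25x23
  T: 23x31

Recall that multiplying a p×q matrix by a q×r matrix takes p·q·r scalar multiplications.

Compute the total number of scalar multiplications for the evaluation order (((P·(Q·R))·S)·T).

(Q·R): 30×3 by 3×25 → 30×25, cost 30·3·25 = 2250
(P·(Q·R)): 40×30 by 30×25 → 40×25, cost 40·30·25 = 30000; cumulative 32250
((P·(Q·R))·S): 40×25 by 25×23 → 40×23, cost 40·25·23 = 23000; cumulative 55250
(((P·(Q·R))·S)·T): 40×23 by 23×31 → 40×31, cost 40·23·31 = 28520; cumulative 83770
Total: 83770 scalar multiplications.

83770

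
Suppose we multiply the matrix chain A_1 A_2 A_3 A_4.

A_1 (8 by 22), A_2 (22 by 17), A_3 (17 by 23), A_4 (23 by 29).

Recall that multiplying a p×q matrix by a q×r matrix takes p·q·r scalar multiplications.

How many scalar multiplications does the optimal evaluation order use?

Adjacent pairs: A_1A_2 = 8·22·17 = 2992; A_2A_3 = 22·17·23 = 8602; A_3A_4 = 17·23·29 = 11339.
Length 3: A_1..A_3: k=1: 0+8602+8·22·23=12650; k=2: 2992+0+8·17·23=6120 → min 6120 | A_2..A_4: k=2: 0+11339+22·17·29=22185; k=3: 8602+0+22·23·29=23276 → min 22185.
Length 4: A_1..A_4: k=1: 0+22185+8·22·29=27289; k=2: 2992+11339+8·17·29=18275; k=3: 6120+0+8·23·29=11456 → min 11456.
Optimal order: (((A_1 A_2) A_3) A_4) with cost 11456.

11456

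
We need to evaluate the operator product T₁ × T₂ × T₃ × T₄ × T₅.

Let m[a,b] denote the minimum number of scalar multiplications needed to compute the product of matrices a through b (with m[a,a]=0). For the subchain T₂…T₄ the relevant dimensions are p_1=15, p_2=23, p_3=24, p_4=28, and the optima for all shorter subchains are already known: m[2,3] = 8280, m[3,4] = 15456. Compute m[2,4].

18360

m[2,4] = min over k∈[2,3] of m[2,k]+m[k+1,4]+p_{1}·p_k·p_{4}.
k=2: 0 + 15456 + 15·23·28 = 25116; k=3: 8280 + 0 + 15·24·28 = 18360.
Minimum: 18360 at k=3.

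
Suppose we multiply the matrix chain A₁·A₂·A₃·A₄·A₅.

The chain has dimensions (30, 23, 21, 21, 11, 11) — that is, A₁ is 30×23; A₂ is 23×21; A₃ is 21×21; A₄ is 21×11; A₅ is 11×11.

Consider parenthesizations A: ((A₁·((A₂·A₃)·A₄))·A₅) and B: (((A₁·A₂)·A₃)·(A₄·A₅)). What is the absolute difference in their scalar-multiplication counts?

Order A = ((A₁·((A₂·A₃)·A₄))·A₅): (A₂·A₃): 23×21 by 21×21 → 23×21, cost 23·21·21 = 10143; ((A₂·A₃)·A₄): 23×21 by 21×11 → 23×11, cost 23·21·11 = 5313; cumulative 15456; (A₁·((A₂·A₃)·A₄)): 30×23 by 23×11 → 30×11, cost 30·23·11 = 7590; cumulative 23046; ((A₁·((A₂·A₃)·A₄))·A₅): 30×11 by 11×11 → 30×11, cost 30·11·11 = 3630; cumulative 26676. Total 26676.
Order B = (((A₁·A₂)·A₃)·(A₄·A₅)): (A₁·A₂): 30×23 by 23×21 → 30×21, cost 30·23·21 = 14490; ((A₁·A₂)·A₃): 30×21 by 21×21 → 30×21, cost 30·21·21 = 13230; cumulative 27720; (A₄·A₅): 21×11 by 11×11 → 21×11, cost 21·11·11 = 2541; (((A₁·A₂)·A₃)·(A₄·A₅)): 30×21 by 21×11 → 30×11, cost 30·21·11 = 6930; cumulative 37191. Total 37191.
Difference: |26676 − 37191| = 10515.

10515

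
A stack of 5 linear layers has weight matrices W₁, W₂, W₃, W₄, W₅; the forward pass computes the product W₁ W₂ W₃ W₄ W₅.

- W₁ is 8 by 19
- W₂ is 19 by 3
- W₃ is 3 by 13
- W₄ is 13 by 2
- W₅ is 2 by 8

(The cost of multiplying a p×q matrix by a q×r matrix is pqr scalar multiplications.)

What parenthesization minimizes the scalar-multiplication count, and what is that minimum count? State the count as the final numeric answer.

624

Adjacent pairs: W₁W₂ = 8·19·3 = 456; W₂W₃ = 19·3·13 = 741; W₃W₄ = 3·13·2 = 78; W₄W₅ = 13·2·8 = 208.
Length 3: W₁..W₃: k=1: 0+741+8·19·13=2717; k=2: 456+0+8·3·13=768 → min 768 | W₂..W₄: k=2: 0+78+19·3·2=192; k=3: 741+0+19·13·2=1235 → min 192 | W₃..W₅: k=3: 0+208+3·13·8=520; k=4: 78+0+3·2·8=126 → min 126.
Length 4: W₁..W₄: k=1: 0+192+8·19·2=496; k=2: 456+78+8·3·2=582; k=3: 768+0+8·13·2=976 → min 496 | W₂..W₅: k=2: 0+126+19·3·8=582; k=3: 741+208+19·13·8=2925; k=4: 192+0+19·2·8=496 → min 496.
Length 5: W₁..W₅: k=1: 0+496+8·19·8=1712; k=2: 456+126+8·3·8=774; k=3: 768+208+8·13·8=1808; k=4: 496+0+8·2·8=624 → min 624.
Optimal parenthesization: ((W₁ (W₂ (W₃ W₄))) W₅) with cost 624.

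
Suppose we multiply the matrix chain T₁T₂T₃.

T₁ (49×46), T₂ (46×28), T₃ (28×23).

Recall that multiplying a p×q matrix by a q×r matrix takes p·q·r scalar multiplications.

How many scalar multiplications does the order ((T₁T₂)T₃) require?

94668

(T₁T₂): 49×46 by 46×28 → 49×28, cost 49·46·28 = 63112
((T₁T₂)T₃): 49×28 by 28×23 → 49×23, cost 49·28·23 = 31556; cumulative 94668
Total: 94668 scalar multiplications.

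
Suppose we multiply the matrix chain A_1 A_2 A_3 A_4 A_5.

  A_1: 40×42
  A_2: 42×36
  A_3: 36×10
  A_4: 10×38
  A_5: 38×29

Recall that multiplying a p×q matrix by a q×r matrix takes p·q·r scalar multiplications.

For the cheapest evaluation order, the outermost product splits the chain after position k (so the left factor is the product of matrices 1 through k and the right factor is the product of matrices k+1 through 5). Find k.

3

Adjacent pairs: A_1A_2 = 40·42·36 = 60480; A_2A_3 = 42·36·10 = 15120; A_3A_4 = 36·10·38 = 13680; A_4A_5 = 10·38·29 = 11020.
Length 3: A_1..A_3: k=1: 0+15120+40·42·10=31920; k=2: 60480+0+40·36·10=74880 → min 31920 | A_2..A_4: k=2: 0+13680+42·36·38=71136; k=3: 15120+0+42·10·38=31080 → min 31080 | A_3..A_5: k=3: 0+11020+36·10·29=21460; k=4: 13680+0+36·38·29=53352 → min 21460.
Length 4: A_1..A_4: k=1: 0+31080+40·42·38=94920; k=2: 60480+13680+40·36·38=128880; k=3: 31920+0+40·10·38=47120 → min 47120 | A_2..A_5: k=2: 0+21460+42·36·29=65308; k=3: 15120+11020+42·10·29=38320; k=4: 31080+0+42·38·29=77364 → min 38320.
Top-level splits: k=1: (A_1..A_1)·(A_2..A_5) → 0+38320+40·42·29 = 87040; k=2: (A_1..A_2)·(A_3..A_5) → 60480+21460+40·36·29 = 123700; k=3: (A_1..A_3)·(A_4..A_5) → 31920+11020+40·10·29 = 54540; k=4: (A_1..A_4)·(A_5..A_5) → 47120+0+40·38·29 = 91200.
Best split is after A_3, i.e. k = 3.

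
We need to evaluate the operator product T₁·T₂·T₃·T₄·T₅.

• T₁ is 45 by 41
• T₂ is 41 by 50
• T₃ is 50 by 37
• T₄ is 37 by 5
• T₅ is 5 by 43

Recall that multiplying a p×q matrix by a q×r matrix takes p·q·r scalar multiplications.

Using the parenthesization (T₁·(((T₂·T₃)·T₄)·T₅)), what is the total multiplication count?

(T₂·T₃): 41×50 by 50×37 → 41×37, cost 41·50·37 = 75850
((T₂·T₃)·T₄): 41×37 by 37×5 → 41×5, cost 41·37·5 = 7585; cumulative 83435
(((T₂·T₃)·T₄)·T₅): 41×5 by 5×43 → 41×43, cost 41·5·43 = 8815; cumulative 92250
(T₁·(((T₂·T₃)·T₄)·T₅)): 45×41 by 41×43 → 45×43, cost 45·41·43 = 79335; cumulative 171585
Total: 171585 scalar multiplications.

171585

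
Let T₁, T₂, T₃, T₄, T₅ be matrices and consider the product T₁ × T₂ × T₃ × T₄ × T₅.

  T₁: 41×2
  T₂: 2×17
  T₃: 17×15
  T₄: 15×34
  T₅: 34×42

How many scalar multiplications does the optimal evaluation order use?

Adjacent pairs: T₁T₂ = 41·2·17 = 1394; T₂T₃ = 2·17·15 = 510; T₃T₄ = 17·15·34 = 8670; T₄T₅ = 15·34·42 = 21420.
Length 3: T₁..T₃: k=1: 0+510+41·2·15=1740; k=2: 1394+0+41·17·15=11849 → min 1740 | T₂..T₄: k=2: 0+8670+2·17·34=9826; k=3: 510+0+2·15·34=1530 → min 1530 | T₃..T₅: k=3: 0+21420+17·15·42=32130; k=4: 8670+0+17·34·42=32946 → min 32130.
Length 4: T₁..T₄: k=1: 0+1530+41·2·34=4318; k=2: 1394+8670+41·17·34=33762; k=3: 1740+0+41·15·34=22650 → min 4318 | T₂..T₅: k=2: 0+32130+2·17·42=33558; k=3: 510+21420+2·15·42=23190; k=4: 1530+0+2·34·42=4386 → min 4386.
Length 5: T₁..T₅: k=1: 0+4386+41·2·42=7830; k=2: 1394+32130+41·17·42=62798; k=3: 1740+21420+41·15·42=48990; k=4: 4318+0+41·34·42=62866 → min 7830.
Optimal order: (T₁ × (((T₂ × T₃) × T₄) × T₅)) with cost 7830.

7830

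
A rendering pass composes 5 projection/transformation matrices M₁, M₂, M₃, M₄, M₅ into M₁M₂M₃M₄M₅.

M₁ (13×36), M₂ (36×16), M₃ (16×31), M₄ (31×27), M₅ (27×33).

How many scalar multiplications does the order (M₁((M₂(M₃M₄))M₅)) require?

76464

(M₃M₄): 16×31 by 31×27 → 16×27, cost 16·31·27 = 13392
(M₂(M₃M₄)): 36×16 by 16×27 → 36×27, cost 36·16·27 = 15552; cumulative 28944
((M₂(M₃M₄))M₅): 36×27 by 27×33 → 36×33, cost 36·27·33 = 32076; cumulative 61020
(M₁((M₂(M₃M₄))M₅)): 13×36 by 36×33 → 13×33, cost 13·36·33 = 15444; cumulative 76464
Total: 76464 scalar multiplications.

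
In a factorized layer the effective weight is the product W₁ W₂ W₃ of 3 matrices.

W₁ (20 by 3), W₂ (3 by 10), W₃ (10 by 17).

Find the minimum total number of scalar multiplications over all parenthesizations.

1530

Order (W₁ (W₂ W₃)): (W₂ W₃): 3×10 by 10×17 → 3×17, cost 3·10·17 = 510; (W₁ (W₂ W₃)): 20×3 by 3×17 → 20×17, cost 20·3·17 = 1020; cumulative 1530. Total 1530.
Order ((W₁ W₂) W₃): (W₁ W₂): 20×3 by 3×10 → 20×10, cost 20·3·10 = 600; ((W₁ W₂) W₃): 20×10 by 10×17 → 20×17, cost 20·10·17 = 3400; cumulative 4000. Total 4000.
Minimum: 1530.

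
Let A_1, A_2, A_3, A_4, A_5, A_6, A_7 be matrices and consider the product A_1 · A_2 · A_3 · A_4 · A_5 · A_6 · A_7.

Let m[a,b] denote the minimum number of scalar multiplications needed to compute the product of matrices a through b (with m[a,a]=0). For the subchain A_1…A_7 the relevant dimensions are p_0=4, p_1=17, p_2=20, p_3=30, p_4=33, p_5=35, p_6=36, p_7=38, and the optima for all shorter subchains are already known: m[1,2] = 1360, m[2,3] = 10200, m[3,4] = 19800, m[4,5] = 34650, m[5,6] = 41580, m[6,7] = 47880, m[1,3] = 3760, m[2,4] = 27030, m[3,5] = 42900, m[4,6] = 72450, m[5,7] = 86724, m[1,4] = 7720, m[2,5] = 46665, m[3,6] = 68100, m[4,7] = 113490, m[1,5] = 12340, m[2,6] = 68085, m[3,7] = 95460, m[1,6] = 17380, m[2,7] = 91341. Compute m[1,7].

m[1,7] = min over k∈[1,6] of m[1,k]+m[k+1,7]+p_{0}·p_k·p_{7}.
k=1: 0 + 91341 + 4·17·38 = 93925; k=2: 1360 + 95460 + 4·20·38 = 99860; k=3: 3760 + 113490 + 4·30·38 = 121810; k=4: 7720 + 86724 + 4·33·38 = 99460; k=5: 12340 + 47880 + 4·35·38 = 65540; k=6: 17380 + 0 + 4·36·38 = 22852.
Minimum: 22852 at k=6.

22852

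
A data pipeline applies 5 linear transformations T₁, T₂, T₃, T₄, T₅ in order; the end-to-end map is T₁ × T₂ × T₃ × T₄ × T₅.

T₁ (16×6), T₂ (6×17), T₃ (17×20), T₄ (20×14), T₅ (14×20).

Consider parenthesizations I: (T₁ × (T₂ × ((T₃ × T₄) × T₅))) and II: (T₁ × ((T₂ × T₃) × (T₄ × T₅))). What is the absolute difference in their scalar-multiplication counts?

1520

Order I = (T₁ × (T₂ × ((T₃ × T₄) × T₅))): (T₃ × T₄): 17×20 by 20×14 → 17×14, cost 17·20·14 = 4760; ((T₃ × T₄) × T₅): 17×14 by 14×20 → 17×20, cost 17·14·20 = 4760; cumulative 9520; (T₂ × ((T₃ × T₄) × T₅)): 6×17 by 17×20 → 6×20, cost 6·17·20 = 2040; cumulative 11560; (T₁ × (T₂ × ((T₃ × T₄) × T₅))): 16×6 by 6×20 → 16×20, cost 16·6·20 = 1920; cumulative 13480. Total 13480.
Order II = (T₁ × ((T₂ × T₃) × (T₄ × T₅))): (T₂ × T₃): 6×17 by 17×20 → 6×20, cost 6·17·20 = 2040; (T₄ × T₅): 20×14 by 14×20 → 20×20, cost 20·14·20 = 5600; ((T₂ × T₃) × (T₄ × T₅)): 6×20 by 20×20 → 6×20, cost 6·20·20 = 2400; cumulative 10040; (T₁ × ((T₂ × T₃) × (T₄ × T₅))): 16×6 by 6×20 → 16×20, cost 16·6·20 = 1920; cumulative 11960. Total 11960.
Difference: |13480 − 11960| = 1520.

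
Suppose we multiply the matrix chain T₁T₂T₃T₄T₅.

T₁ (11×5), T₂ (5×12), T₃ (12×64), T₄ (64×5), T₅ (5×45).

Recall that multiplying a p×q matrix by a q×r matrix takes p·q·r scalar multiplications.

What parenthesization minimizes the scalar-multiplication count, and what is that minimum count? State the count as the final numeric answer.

Adjacent pairs: T₁T₂ = 11·5·12 = 660; T₂T₃ = 5·12·64 = 3840; T₃T₄ = 12·64·5 = 3840; T₄T₅ = 64·5·45 = 14400.
Length 3: T₁..T₃: k=1: 0+3840+11·5·64=7360; k=2: 660+0+11·12·64=9108 → min 7360 | T₂..T₄: k=2: 0+3840+5·12·5=4140; k=3: 3840+0+5·64·5=5440 → min 4140 | T₃..T₅: k=3: 0+14400+12·64·45=48960; k=4: 3840+0+12·5·45=6540 → min 6540.
Length 4: T₁..T₄: k=1: 0+4140+11·5·5=4415; k=2: 660+3840+11·12·5=5160; k=3: 7360+0+11·64·5=10880 → min 4415 | T₂..T₅: k=2: 0+6540+5·12·45=9240; k=3: 3840+14400+5·64·45=32640; k=4: 4140+0+5·5·45=5265 → min 5265.
Length 5: T₁..T₅: k=1: 0+5265+11·5·45=7740; k=2: 660+6540+11·12·45=13140; k=3: 7360+14400+11·64·45=53440; k=4: 4415+0+11·5·45=6890 → min 6890.
Optimal parenthesization: ((T₁(T₂(T₃T₄)))T₅) with cost 6890.

6890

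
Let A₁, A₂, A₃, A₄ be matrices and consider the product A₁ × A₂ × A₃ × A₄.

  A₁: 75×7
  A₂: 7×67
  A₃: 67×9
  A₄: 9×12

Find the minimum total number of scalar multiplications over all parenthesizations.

11277

Adjacent pairs: A₁A₂ = 75·7·67 = 35175; A₂A₃ = 7·67·9 = 4221; A₃A₄ = 67·9·12 = 7236.
Length 3: A₁..A₃: k=1: 0+4221+75·7·9=8946; k=2: 35175+0+75·67·9=80400 → min 8946 | A₂..A₄: k=2: 0+7236+7·67·12=12864; k=3: 4221+0+7·9·12=4977 → min 4977.
Length 4: A₁..A₄: k=1: 0+4977+75·7·12=11277; k=2: 35175+7236+75·67·12=102711; k=3: 8946+0+75·9·12=17046 → min 11277.
Optimal order: (A₁ × ((A₂ × A₃) × A₄)) with cost 11277.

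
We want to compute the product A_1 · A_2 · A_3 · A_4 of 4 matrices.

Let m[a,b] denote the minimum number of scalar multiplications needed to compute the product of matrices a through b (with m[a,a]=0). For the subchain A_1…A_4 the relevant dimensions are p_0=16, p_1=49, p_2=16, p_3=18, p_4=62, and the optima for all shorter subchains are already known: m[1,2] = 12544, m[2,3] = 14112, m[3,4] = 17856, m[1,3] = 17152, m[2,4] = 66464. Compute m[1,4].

35008

m[1,4] = min over k∈[1,3] of m[1,k]+m[k+1,4]+p_{0}·p_k·p_{4}.
k=1: 0 + 66464 + 16·49·62 = 115072; k=2: 12544 + 17856 + 16·16·62 = 46272; k=3: 17152 + 0 + 16·18·62 = 35008.
Minimum: 35008 at k=3.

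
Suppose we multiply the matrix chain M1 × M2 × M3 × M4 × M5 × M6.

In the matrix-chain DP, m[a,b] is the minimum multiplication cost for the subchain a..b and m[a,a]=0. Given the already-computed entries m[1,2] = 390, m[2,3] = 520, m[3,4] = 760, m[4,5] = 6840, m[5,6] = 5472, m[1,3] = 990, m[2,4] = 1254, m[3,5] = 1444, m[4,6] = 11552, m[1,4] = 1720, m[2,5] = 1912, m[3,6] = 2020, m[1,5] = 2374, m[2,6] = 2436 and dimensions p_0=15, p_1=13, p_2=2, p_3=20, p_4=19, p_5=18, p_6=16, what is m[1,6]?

m[1,6] = min over k∈[1,5] of m[1,k]+m[k+1,6]+p_{0}·p_k·p_{6}.
k=1: 0 + 2436 + 15·13·16 = 5556; k=2: 390 + 2020 + 15·2·16 = 2890; k=3: 990 + 11552 + 15·20·16 = 17342; k=4: 1720 + 5472 + 15·19·16 = 11752; k=5: 2374 + 0 + 15·18·16 = 6694.
Minimum: 2890 at k=2.

2890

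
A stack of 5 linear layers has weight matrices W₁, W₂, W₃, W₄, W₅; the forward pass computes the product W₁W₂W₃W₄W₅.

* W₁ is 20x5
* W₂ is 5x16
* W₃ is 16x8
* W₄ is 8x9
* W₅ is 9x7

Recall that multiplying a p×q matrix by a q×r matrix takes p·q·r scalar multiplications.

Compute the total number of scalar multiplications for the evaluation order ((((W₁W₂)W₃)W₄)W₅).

6860

(W₁W₂): 20×5 by 5×16 → 20×16, cost 20·5·16 = 1600
((W₁W₂)W₃): 20×16 by 16×8 → 20×8, cost 20·16·8 = 2560; cumulative 4160
(((W₁W₂)W₃)W₄): 20×8 by 8×9 → 20×9, cost 20·8·9 = 1440; cumulative 5600
((((W₁W₂)W₃)W₄)W₅): 20×9 by 9×7 → 20×7, cost 20·9·7 = 1260; cumulative 6860
Total: 6860 scalar multiplications.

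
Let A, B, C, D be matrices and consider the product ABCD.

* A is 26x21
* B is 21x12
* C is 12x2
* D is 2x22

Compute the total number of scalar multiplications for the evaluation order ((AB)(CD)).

13944

(AB): 26×21 by 21×12 → 26×12, cost 26·21·12 = 6552
(CD): 12×2 by 2×22 → 12×22, cost 12·2·22 = 528
((AB)(CD)): 26×12 by 12×22 → 26×22, cost 26·12·22 = 6864; cumulative 13944
Total: 13944 scalar multiplications.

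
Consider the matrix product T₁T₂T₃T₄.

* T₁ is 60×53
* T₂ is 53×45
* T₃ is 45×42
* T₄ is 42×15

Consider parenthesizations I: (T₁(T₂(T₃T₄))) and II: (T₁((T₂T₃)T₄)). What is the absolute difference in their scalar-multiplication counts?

69435

Order I = (T₁(T₂(T₃T₄))): (T₃T₄): 45×42 by 42×15 → 45×15, cost 45·42·15 = 28350; (T₂(T₃T₄)): 53×45 by 45×15 → 53×15, cost 53·45·15 = 35775; cumulative 64125; (T₁(T₂(T₃T₄))): 60×53 by 53×15 → 60×15, cost 60·53·15 = 47700; cumulative 111825. Total 111825.
Order II = (T₁((T₂T₃)T₄)): (T₂T₃): 53×45 by 45×42 → 53×42, cost 53·45·42 = 100170; ((T₂T₃)T₄): 53×42 by 42×15 → 53×15, cost 53·42·15 = 33390; cumulative 133560; (T₁((T₂T₃)T₄)): 60×53 by 53×15 → 60×15, cost 60·53·15 = 47700; cumulative 181260. Total 181260.
Difference: |111825 − 181260| = 69435.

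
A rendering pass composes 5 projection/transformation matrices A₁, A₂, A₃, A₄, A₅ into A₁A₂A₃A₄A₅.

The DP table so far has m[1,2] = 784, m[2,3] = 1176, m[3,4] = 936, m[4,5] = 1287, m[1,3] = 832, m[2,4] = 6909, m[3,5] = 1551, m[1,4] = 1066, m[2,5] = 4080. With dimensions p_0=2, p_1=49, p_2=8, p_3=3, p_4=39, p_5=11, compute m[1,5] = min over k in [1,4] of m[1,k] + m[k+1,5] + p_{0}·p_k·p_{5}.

m[1,5] = min over k∈[1,4] of m[1,k]+m[k+1,5]+p_{0}·p_k·p_{5}.
k=1: 0 + 4080 + 2·49·11 = 5158; k=2: 784 + 1551 + 2·8·11 = 2511; k=3: 832 + 1287 + 2·3·11 = 2185; k=4: 1066 + 0 + 2·39·11 = 1924.
Minimum: 1924 at k=4.

1924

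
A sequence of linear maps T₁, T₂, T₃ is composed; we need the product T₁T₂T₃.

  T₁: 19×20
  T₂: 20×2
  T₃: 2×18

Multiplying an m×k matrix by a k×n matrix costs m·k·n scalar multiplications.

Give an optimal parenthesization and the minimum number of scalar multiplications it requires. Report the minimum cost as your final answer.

(T₁(T₂T₃)): cost 7560.
((T₁T₂)T₃): cost 1444.
Optimal: ((T₁T₂)T₃) with cost 1444.

1444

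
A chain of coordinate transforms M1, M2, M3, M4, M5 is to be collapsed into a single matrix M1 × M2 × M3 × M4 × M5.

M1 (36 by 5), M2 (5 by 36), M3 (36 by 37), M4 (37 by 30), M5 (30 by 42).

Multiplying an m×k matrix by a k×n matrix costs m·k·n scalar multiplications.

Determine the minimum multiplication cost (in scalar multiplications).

26070

Adjacent pairs: M1M2 = 36·5·36 = 6480; M2M3 = 5·36·37 = 6660; M3M4 = 36·37·30 = 39960; M4M5 = 37·30·42 = 46620.
Length 3: M1..M3: k=1: 0+6660+36·5·37=13320; k=2: 6480+0+36·36·37=54432 → min 13320 | M2..M4: k=2: 0+39960+5·36·30=45360; k=3: 6660+0+5·37·30=12210 → min 12210 | M3..M5: k=3: 0+46620+36·37·42=102564; k=4: 39960+0+36·30·42=85320 → min 85320.
Length 4: M1..M4: k=1: 0+12210+36·5·30=17610; k=2: 6480+39960+36·36·30=85320; k=3: 13320+0+36·37·30=53280 → min 17610 | M2..M5: k=2: 0+85320+5·36·42=92880; k=3: 6660+46620+5·37·42=61050; k=4: 12210+0+5·30·42=18510 → min 18510.
Length 5: M1..M5: k=1: 0+18510+36·5·42=26070; k=2: 6480+85320+36·36·42=146232; k=3: 13320+46620+36·37·42=115884; k=4: 17610+0+36·30·42=62970 → min 26070.
Optimal order: (M1 × (((M2 × M3) × M4) × M5)) with cost 26070.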